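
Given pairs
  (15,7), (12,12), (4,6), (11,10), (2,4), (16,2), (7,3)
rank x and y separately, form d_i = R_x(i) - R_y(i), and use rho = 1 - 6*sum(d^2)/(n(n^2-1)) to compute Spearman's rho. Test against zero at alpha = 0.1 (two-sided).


Step 1: Rank x and y separately (midranks; no ties here).
rank(x): 15->6, 12->5, 4->2, 11->4, 2->1, 16->7, 7->3
rank(y): 7->5, 12->7, 6->4, 10->6, 4->3, 2->1, 3->2
Step 2: d_i = R_x(i) - R_y(i); compute d_i^2.
  (6-5)^2=1, (5-7)^2=4, (2-4)^2=4, (4-6)^2=4, (1-3)^2=4, (7-1)^2=36, (3-2)^2=1
sum(d^2) = 54.
Step 3: rho = 1 - 6*54 / (7*(7^2 - 1)) = 1 - 324/336 = 0.035714.
Step 4: Under H0, t = rho * sqrt((n-2)/(1-rho^2)) = 0.0799 ~ t(5).
Step 5: Two-sided p-value from the t-distribution with 5 df = 0.939408.
Step 6: alpha = 0.1. fail to reject H0.

rho = 0.0357, p = 0.939408, fail to reject H0 at alpha = 0.1.


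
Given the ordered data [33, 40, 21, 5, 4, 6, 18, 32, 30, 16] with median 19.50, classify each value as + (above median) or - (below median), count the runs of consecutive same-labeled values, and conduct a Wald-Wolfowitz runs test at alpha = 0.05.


Step 1: Compute median = 19.50; label A = above, B = below.
Labels in order: AAABBBBAAB  (n_A = 5, n_B = 5)
Step 2: Count runs R = 4.
Step 3: Under H0 (random ordering), E[R] = 2*n_A*n_B/(n_A+n_B) + 1 = 2*5*5/10 + 1 = 6.0000.
        Var[R] = 2*n_A*n_B*(2*n_A*n_B - n_A - n_B) / ((n_A+n_B)^2 * (n_A+n_B-1)) = 2000/900 = 2.2222.
        SD[R] = 1.4907.
Step 4: Continuity-corrected z = (R + 0.5 - E[R]) / SD[R] = (4 + 0.5 - 6.0000) / 1.4907 = -1.0062.
Step 5: Two-sided p-value via normal approximation = 2*(1 - Phi(|z|)) = 0.314305.
Step 6: alpha = 0.05. fail to reject H0.

R = 4, z = -1.0062, p = 0.314305, fail to reject H0.


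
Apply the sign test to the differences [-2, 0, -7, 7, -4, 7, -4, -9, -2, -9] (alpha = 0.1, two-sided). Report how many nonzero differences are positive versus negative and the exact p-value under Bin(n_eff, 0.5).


Step 1: Discard zero differences. Original n = 10; n_eff = number of nonzero differences = 9.
Nonzero differences (with sign): -2, -7, +7, -4, +7, -4, -9, -2, -9
Step 2: Count signs: positive = 2, negative = 7.
Step 3: Under H0: P(positive) = 0.5, so the number of positives S ~ Bin(9, 0.5).
Step 4: Two-sided exact p-value = sum of Bin(9,0.5) probabilities at or below the observed probability = 0.179688.
Step 5: alpha = 0.1. fail to reject H0.

n_eff = 9, pos = 2, neg = 7, p = 0.179688, fail to reject H0.


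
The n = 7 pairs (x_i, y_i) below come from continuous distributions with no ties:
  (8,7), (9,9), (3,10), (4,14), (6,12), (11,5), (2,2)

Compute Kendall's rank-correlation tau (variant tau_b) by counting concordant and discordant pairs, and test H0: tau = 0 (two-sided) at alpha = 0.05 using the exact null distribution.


Step 1: Enumerate the 21 unordered pairs (i,j) with i<j and classify each by sign(x_j-x_i) * sign(y_j-y_i).
  (1,2):dx=+1,dy=+2->C; (1,3):dx=-5,dy=+3->D; (1,4):dx=-4,dy=+7->D; (1,5):dx=-2,dy=+5->D
  (1,6):dx=+3,dy=-2->D; (1,7):dx=-6,dy=-5->C; (2,3):dx=-6,dy=+1->D; (2,4):dx=-5,dy=+5->D
  (2,5):dx=-3,dy=+3->D; (2,6):dx=+2,dy=-4->D; (2,7):dx=-7,dy=-7->C; (3,4):dx=+1,dy=+4->C
  (3,5):dx=+3,dy=+2->C; (3,6):dx=+8,dy=-5->D; (3,7):dx=-1,dy=-8->C; (4,5):dx=+2,dy=-2->D
  (4,6):dx=+7,dy=-9->D; (4,7):dx=-2,dy=-12->C; (5,6):dx=+5,dy=-7->D; (5,7):dx=-4,dy=-10->C
  (6,7):dx=-9,dy=-3->C
Step 2: C = 9, D = 12, total pairs = 21.
Step 3: tau = (C - D)/(n(n-1)/2) = (9 - 12)/21 = -0.142857.
Step 4: Exact two-sided p-value (enumerate n! = 5040 permutations of y under H0): p = 0.772619.
Step 5: alpha = 0.05. fail to reject H0.

tau_b = -0.1429 (C=9, D=12), p = 0.772619, fail to reject H0.


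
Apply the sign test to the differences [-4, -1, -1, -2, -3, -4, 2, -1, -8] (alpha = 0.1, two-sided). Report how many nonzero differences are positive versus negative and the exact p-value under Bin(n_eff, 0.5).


Step 1: Discard zero differences. Original n = 9; n_eff = number of nonzero differences = 9.
Nonzero differences (with sign): -4, -1, -1, -2, -3, -4, +2, -1, -8
Step 2: Count signs: positive = 1, negative = 8.
Step 3: Under H0: P(positive) = 0.5, so the number of positives S ~ Bin(9, 0.5).
Step 4: Two-sided exact p-value = sum of Bin(9,0.5) probabilities at or below the observed probability = 0.039062.
Step 5: alpha = 0.1. reject H0.

n_eff = 9, pos = 1, neg = 8, p = 0.039062, reject H0.


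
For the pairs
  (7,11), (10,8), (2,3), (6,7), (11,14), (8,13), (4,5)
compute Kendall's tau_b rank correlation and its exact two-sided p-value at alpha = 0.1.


Step 1: Enumerate the 21 unordered pairs (i,j) with i<j and classify each by sign(x_j-x_i) * sign(y_j-y_i).
  (1,2):dx=+3,dy=-3->D; (1,3):dx=-5,dy=-8->C; (1,4):dx=-1,dy=-4->C; (1,5):dx=+4,dy=+3->C
  (1,6):dx=+1,dy=+2->C; (1,7):dx=-3,dy=-6->C; (2,3):dx=-8,dy=-5->C; (2,4):dx=-4,dy=-1->C
  (2,5):dx=+1,dy=+6->C; (2,6):dx=-2,dy=+5->D; (2,7):dx=-6,dy=-3->C; (3,4):dx=+4,dy=+4->C
  (3,5):dx=+9,dy=+11->C; (3,6):dx=+6,dy=+10->C; (3,7):dx=+2,dy=+2->C; (4,5):dx=+5,dy=+7->C
  (4,6):dx=+2,dy=+6->C; (4,7):dx=-2,dy=-2->C; (5,6):dx=-3,dy=-1->C; (5,7):dx=-7,dy=-9->C
  (6,7):dx=-4,dy=-8->C
Step 2: C = 19, D = 2, total pairs = 21.
Step 3: tau = (C - D)/(n(n-1)/2) = (19 - 2)/21 = 0.809524.
Step 4: Exact two-sided p-value (enumerate n! = 5040 permutations of y under H0): p = 0.010714.
Step 5: alpha = 0.1. reject H0.

tau_b = 0.8095 (C=19, D=2), p = 0.010714, reject H0.


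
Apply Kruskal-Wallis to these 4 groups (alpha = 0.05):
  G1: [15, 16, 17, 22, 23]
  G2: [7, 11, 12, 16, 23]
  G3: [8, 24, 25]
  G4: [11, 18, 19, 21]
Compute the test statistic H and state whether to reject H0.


Step 1: Combine all N = 17 observations and assign midranks.
sorted (value, group, rank): (7,G2,1), (8,G3,2), (11,G2,3.5), (11,G4,3.5), (12,G2,5), (15,G1,6), (16,G1,7.5), (16,G2,7.5), (17,G1,9), (18,G4,10), (19,G4,11), (21,G4,12), (22,G1,13), (23,G1,14.5), (23,G2,14.5), (24,G3,16), (25,G3,17)
Step 2: Sum ranks within each group.
R_1 = 50 (n_1 = 5)
R_2 = 31.5 (n_2 = 5)
R_3 = 35 (n_3 = 3)
R_4 = 36.5 (n_4 = 4)
Step 3: H = 12/(N(N+1)) * sum(R_i^2/n_i) - 3(N+1)
     = 12/(17*18) * (50^2/5 + 31.5^2/5 + 35^2/3 + 36.5^2/4) - 3*18
     = 0.039216 * 1439.85 - 54
     = 2.464542.
Step 4: Ties present; correction factor C = 1 - 18/(17^3 - 17) = 0.996324. Corrected H = 2.464542 / 0.996324 = 2.473637.
Step 5: Under H0, H ~ chi^2(3); p-value = 0.480074.
Step 6: alpha = 0.05. fail to reject H0.

H = 2.4736, df = 3, p = 0.480074, fail to reject H0.


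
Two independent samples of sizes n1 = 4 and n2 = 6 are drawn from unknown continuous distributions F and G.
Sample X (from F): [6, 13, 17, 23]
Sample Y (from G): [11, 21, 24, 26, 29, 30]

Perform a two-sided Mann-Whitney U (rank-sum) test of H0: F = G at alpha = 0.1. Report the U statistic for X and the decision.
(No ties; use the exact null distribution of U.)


Step 1: Combine and sort all 10 observations; assign midranks.
sorted (value, group): (6,X), (11,Y), (13,X), (17,X), (21,Y), (23,X), (24,Y), (26,Y), (29,Y), (30,Y)
ranks: 6->1, 11->2, 13->3, 17->4, 21->5, 23->6, 24->7, 26->8, 29->9, 30->10
Step 2: Rank sum for X: R1 = 1 + 3 + 4 + 6 = 14.
Step 3: U_X = R1 - n1(n1+1)/2 = 14 - 4*5/2 = 14 - 10 = 4.
       U_Y = n1*n2 - U_X = 24 - 4 = 20.
Step 4: No ties, so the exact null distribution of U (based on enumerating the C(10,4) = 210 equally likely rank assignments) gives the two-sided p-value.
Step 5: p-value = 0.114286; compare to alpha = 0.1. fail to reject H0.

U_X = 4, p = 0.114286, fail to reject H0 at alpha = 0.1.


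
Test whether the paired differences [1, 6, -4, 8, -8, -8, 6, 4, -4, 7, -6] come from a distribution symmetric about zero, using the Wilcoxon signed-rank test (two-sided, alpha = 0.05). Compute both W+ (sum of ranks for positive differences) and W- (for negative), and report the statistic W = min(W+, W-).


Step 1: Drop any zero differences (none here) and take |d_i|.
|d| = [1, 6, 4, 8, 8, 8, 6, 4, 4, 7, 6]
Step 2: Midrank |d_i| (ties get averaged ranks).
ranks: |1|->1, |6|->6, |4|->3, |8|->10, |8|->10, |8|->10, |6|->6, |4|->3, |4|->3, |7|->8, |6|->6
Step 3: Attach original signs; sum ranks with positive sign and with negative sign.
W+ = 1 + 6 + 10 + 6 + 3 + 8 = 34
W- = 3 + 10 + 10 + 3 + 6 = 32
(Check: W+ + W- = 66 should equal n(n+1)/2 = 66.)
Step 4: Test statistic W = min(W+, W-) = 32.
Step 5: Ties in |d|, so use the tie-corrected normal approximation.
        E[W] = n(n+1)/4 = 11*12/4 = 33.
        Tie groups: |d|=4 (t=3), |d|=6 (t=3), |d|=8 (t=3); sum(t^3 - t) = 72.
        Var[W] = n(n+1)(2n+1)/24 - sum(t^3-t)/48 = 3036/24 - 72/48 = 125.
        z = (W - E[W]) / sqrt(Var[W]) = (32 - 33) / 11.1803 = -0.0894.
        Two-sided p = 2*Phi(z) = 0.928730.
Step 6: alpha = 0.05. fail to reject H0.

W+ = 34, W- = 32, W = min = 32, p = 0.928730, fail to reject H0.


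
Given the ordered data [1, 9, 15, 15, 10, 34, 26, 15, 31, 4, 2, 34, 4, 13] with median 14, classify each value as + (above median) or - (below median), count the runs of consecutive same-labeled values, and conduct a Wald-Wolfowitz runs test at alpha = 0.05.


Step 1: Compute median = 14; label A = above, B = below.
Labels in order: BBAABAAAABBABB  (n_A = 7, n_B = 7)
Step 2: Count runs R = 7.
Step 3: Under H0 (random ordering), E[R] = 2*n_A*n_B/(n_A+n_B) + 1 = 2*7*7/14 + 1 = 8.0000.
        Var[R] = 2*n_A*n_B*(2*n_A*n_B - n_A - n_B) / ((n_A+n_B)^2 * (n_A+n_B-1)) = 8232/2548 = 3.2308.
        SD[R] = 1.7974.
Step 4: Continuity-corrected z = (R + 0.5 - E[R]) / SD[R] = (7 + 0.5 - 8.0000) / 1.7974 = -0.2782.
Step 5: Two-sided p-value via normal approximation = 2*(1 - Phi(|z|)) = 0.780879.
Step 6: alpha = 0.05. fail to reject H0.

R = 7, z = -0.2782, p = 0.780879, fail to reject H0.


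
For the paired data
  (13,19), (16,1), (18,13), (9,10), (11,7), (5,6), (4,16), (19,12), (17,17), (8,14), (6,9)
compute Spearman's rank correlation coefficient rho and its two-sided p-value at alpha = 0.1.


Step 1: Rank x and y separately (midranks; no ties here).
rank(x): 13->7, 16->8, 18->10, 9->5, 11->6, 5->2, 4->1, 19->11, 17->9, 8->4, 6->3
rank(y): 19->11, 1->1, 13->7, 10->5, 7->3, 6->2, 16->9, 12->6, 17->10, 14->8, 9->4
Step 2: d_i = R_x(i) - R_y(i); compute d_i^2.
  (7-11)^2=16, (8-1)^2=49, (10-7)^2=9, (5-5)^2=0, (6-3)^2=9, (2-2)^2=0, (1-9)^2=64, (11-6)^2=25, (9-10)^2=1, (4-8)^2=16, (3-4)^2=1
sum(d^2) = 190.
Step 3: rho = 1 - 6*190 / (11*(11^2 - 1)) = 1 - 1140/1320 = 0.136364.
Step 4: Under H0, t = rho * sqrt((n-2)/(1-rho^2)) = 0.4129 ~ t(9).
Step 5: Two-sided p-value from the t-distribution with 9 df = 0.689309.
Step 6: alpha = 0.1. fail to reject H0.

rho = 0.1364, p = 0.689309, fail to reject H0 at alpha = 0.1.


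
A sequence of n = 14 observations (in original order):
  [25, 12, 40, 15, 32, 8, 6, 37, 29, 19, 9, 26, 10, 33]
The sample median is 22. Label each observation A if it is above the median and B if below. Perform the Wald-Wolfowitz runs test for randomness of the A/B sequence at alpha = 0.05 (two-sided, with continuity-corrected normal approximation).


Step 1: Compute median = 22; label A = above, B = below.
Labels in order: ABABABBAABBABA  (n_A = 7, n_B = 7)
Step 2: Count runs R = 11.
Step 3: Under H0 (random ordering), E[R] = 2*n_A*n_B/(n_A+n_B) + 1 = 2*7*7/14 + 1 = 8.0000.
        Var[R] = 2*n_A*n_B*(2*n_A*n_B - n_A - n_B) / ((n_A+n_B)^2 * (n_A+n_B-1)) = 8232/2548 = 3.2308.
        SD[R] = 1.7974.
Step 4: Continuity-corrected z = (R - 0.5 - E[R]) / SD[R] = (11 - 0.5 - 8.0000) / 1.7974 = 1.3909.
Step 5: Two-sided p-value via normal approximation = 2*(1 - Phi(|z|)) = 0.164264.
Step 6: alpha = 0.05. fail to reject H0.

R = 11, z = 1.3909, p = 0.164264, fail to reject H0.


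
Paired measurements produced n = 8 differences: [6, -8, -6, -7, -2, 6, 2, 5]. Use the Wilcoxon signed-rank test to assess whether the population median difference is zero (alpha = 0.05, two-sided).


Step 1: Drop any zero differences (none here) and take |d_i|.
|d| = [6, 8, 6, 7, 2, 6, 2, 5]
Step 2: Midrank |d_i| (ties get averaged ranks).
ranks: |6|->5, |8|->8, |6|->5, |7|->7, |2|->1.5, |6|->5, |2|->1.5, |5|->3
Step 3: Attach original signs; sum ranks with positive sign and with negative sign.
W+ = 5 + 5 + 1.5 + 3 = 14.5
W- = 8 + 5 + 7 + 1.5 = 21.5
(Check: W+ + W- = 36 should equal n(n+1)/2 = 36.)
Step 4: Test statistic W = min(W+, W-) = 14.5.
Step 5: Ties in |d|, so use the tie-corrected normal approximation.
        E[W] = n(n+1)/4 = 8*9/4 = 18.
        Tie groups: |d|=2 (t=2), |d|=6 (t=3); sum(t^3 - t) = 30.
        Var[W] = n(n+1)(2n+1)/24 - sum(t^3-t)/48 = 1224/24 - 30/48 = 50.375.
        z = (W - E[W]) / sqrt(Var[W]) = (14.5 - 18) / 7.0975 = -0.4931.
        Two-sided p = 2*Phi(z) = 0.621921.
Step 6: alpha = 0.05. fail to reject H0.

W+ = 14.5, W- = 21.5, W = min = 14.5, p = 0.621921, fail to reject H0.


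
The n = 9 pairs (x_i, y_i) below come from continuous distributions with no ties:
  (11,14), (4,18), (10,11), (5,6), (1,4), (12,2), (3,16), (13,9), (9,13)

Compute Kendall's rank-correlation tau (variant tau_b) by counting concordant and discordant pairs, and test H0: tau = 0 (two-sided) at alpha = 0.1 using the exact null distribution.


Step 1: Enumerate the 36 unordered pairs (i,j) with i<j and classify each by sign(x_j-x_i) * sign(y_j-y_i).
  (1,2):dx=-7,dy=+4->D; (1,3):dx=-1,dy=-3->C; (1,4):dx=-6,dy=-8->C; (1,5):dx=-10,dy=-10->C
  (1,6):dx=+1,dy=-12->D; (1,7):dx=-8,dy=+2->D; (1,8):dx=+2,dy=-5->D; (1,9):dx=-2,dy=-1->C
  (2,3):dx=+6,dy=-7->D; (2,4):dx=+1,dy=-12->D; (2,5):dx=-3,dy=-14->C; (2,6):dx=+8,dy=-16->D
  (2,7):dx=-1,dy=-2->C; (2,8):dx=+9,dy=-9->D; (2,9):dx=+5,dy=-5->D; (3,4):dx=-5,dy=-5->C
  (3,5):dx=-9,dy=-7->C; (3,6):dx=+2,dy=-9->D; (3,7):dx=-7,dy=+5->D; (3,8):dx=+3,dy=-2->D
  (3,9):dx=-1,dy=+2->D; (4,5):dx=-4,dy=-2->C; (4,6):dx=+7,dy=-4->D; (4,7):dx=-2,dy=+10->D
  (4,8):dx=+8,dy=+3->C; (4,9):dx=+4,dy=+7->C; (5,6):dx=+11,dy=-2->D; (5,7):dx=+2,dy=+12->C
  (5,8):dx=+12,dy=+5->C; (5,9):dx=+8,dy=+9->C; (6,7):dx=-9,dy=+14->D; (6,8):dx=+1,dy=+7->C
  (6,9):dx=-3,dy=+11->D; (7,8):dx=+10,dy=-7->D; (7,9):dx=+6,dy=-3->D; (8,9):dx=-4,dy=+4->D
Step 2: C = 15, D = 21, total pairs = 36.
Step 3: tau = (C - D)/(n(n-1)/2) = (15 - 21)/36 = -0.166667.
Step 4: Exact two-sided p-value (enumerate n! = 362880 permutations of y under H0): p = 0.612202.
Step 5: alpha = 0.1. fail to reject H0.

tau_b = -0.1667 (C=15, D=21), p = 0.612202, fail to reject H0.


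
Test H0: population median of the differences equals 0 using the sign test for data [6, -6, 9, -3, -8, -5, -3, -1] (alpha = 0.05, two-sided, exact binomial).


Step 1: Discard zero differences. Original n = 8; n_eff = number of nonzero differences = 8.
Nonzero differences (with sign): +6, -6, +9, -3, -8, -5, -3, -1
Step 2: Count signs: positive = 2, negative = 6.
Step 3: Under H0: P(positive) = 0.5, so the number of positives S ~ Bin(8, 0.5).
Step 4: Two-sided exact p-value = sum of Bin(8,0.5) probabilities at or below the observed probability = 0.289062.
Step 5: alpha = 0.05. fail to reject H0.

n_eff = 8, pos = 2, neg = 6, p = 0.289062, fail to reject H0.


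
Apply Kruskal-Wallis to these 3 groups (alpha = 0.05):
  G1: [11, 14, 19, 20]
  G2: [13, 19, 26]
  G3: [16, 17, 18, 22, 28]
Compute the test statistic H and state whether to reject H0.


Step 1: Combine all N = 12 observations and assign midranks.
sorted (value, group, rank): (11,G1,1), (13,G2,2), (14,G1,3), (16,G3,4), (17,G3,5), (18,G3,6), (19,G1,7.5), (19,G2,7.5), (20,G1,9), (22,G3,10), (26,G2,11), (28,G3,12)
Step 2: Sum ranks within each group.
R_1 = 20.5 (n_1 = 4)
R_2 = 20.5 (n_2 = 3)
R_3 = 37 (n_3 = 5)
Step 3: H = 12/(N(N+1)) * sum(R_i^2/n_i) - 3(N+1)
     = 12/(12*13) * (20.5^2/4 + 20.5^2/3 + 37^2/5) - 3*13
     = 0.076923 * 518.946 - 39
     = 0.918910.
Step 4: Ties present; correction factor C = 1 - 6/(12^3 - 12) = 0.996503. Corrected H = 0.918910 / 0.996503 = 0.922135.
Step 5: Under H0, H ~ chi^2(2); p-value = 0.630610.
Step 6: alpha = 0.05. fail to reject H0.

H = 0.9221, df = 2, p = 0.630610, fail to reject H0.


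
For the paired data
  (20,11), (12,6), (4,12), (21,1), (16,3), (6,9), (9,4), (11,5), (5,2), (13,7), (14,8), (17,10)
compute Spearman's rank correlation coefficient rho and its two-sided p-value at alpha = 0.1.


Step 1: Rank x and y separately (midranks; no ties here).
rank(x): 20->11, 12->6, 4->1, 21->12, 16->9, 6->3, 9->4, 11->5, 5->2, 13->7, 14->8, 17->10
rank(y): 11->11, 6->6, 12->12, 1->1, 3->3, 9->9, 4->4, 5->5, 2->2, 7->7, 8->8, 10->10
Step 2: d_i = R_x(i) - R_y(i); compute d_i^2.
  (11-11)^2=0, (6-6)^2=0, (1-12)^2=121, (12-1)^2=121, (9-3)^2=36, (3-9)^2=36, (4-4)^2=0, (5-5)^2=0, (2-2)^2=0, (7-7)^2=0, (8-8)^2=0, (10-10)^2=0
sum(d^2) = 314.
Step 3: rho = 1 - 6*314 / (12*(12^2 - 1)) = 1 - 1884/1716 = -0.097902.
Step 4: Under H0, t = rho * sqrt((n-2)/(1-rho^2)) = -0.3111 ~ t(10).
Step 5: Two-sided p-value from the t-distribution with 10 df = 0.762122.
Step 6: alpha = 0.1. fail to reject H0.

rho = -0.0979, p = 0.762122, fail to reject H0 at alpha = 0.1.


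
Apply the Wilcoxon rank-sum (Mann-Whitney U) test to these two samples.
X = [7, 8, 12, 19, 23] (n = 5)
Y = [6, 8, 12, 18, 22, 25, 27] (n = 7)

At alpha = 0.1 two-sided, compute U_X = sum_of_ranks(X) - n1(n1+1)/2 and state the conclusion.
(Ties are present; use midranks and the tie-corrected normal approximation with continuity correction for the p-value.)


Step 1: Combine and sort all 12 observations; assign midranks.
sorted (value, group): (6,Y), (7,X), (8,X), (8,Y), (12,X), (12,Y), (18,Y), (19,X), (22,Y), (23,X), (25,Y), (27,Y)
ranks: 6->1, 7->2, 8->3.5, 8->3.5, 12->5.5, 12->5.5, 18->7, 19->8, 22->9, 23->10, 25->11, 27->12
Step 2: Rank sum for X: R1 = 2 + 3.5 + 5.5 + 8 + 10 = 29.
Step 3: U_X = R1 - n1(n1+1)/2 = 29 - 5*6/2 = 29 - 15 = 14.
       U_Y = n1*n2 - U_X = 35 - 14 = 21.
Step 4: Ties are present, so use the tie-corrected normal approximation (with continuity correction) for the p-value.
Step 5: p-value = 0.624905; compare to alpha = 0.1. fail to reject H0.

U_X = 14, p = 0.624905, fail to reject H0 at alpha = 0.1.


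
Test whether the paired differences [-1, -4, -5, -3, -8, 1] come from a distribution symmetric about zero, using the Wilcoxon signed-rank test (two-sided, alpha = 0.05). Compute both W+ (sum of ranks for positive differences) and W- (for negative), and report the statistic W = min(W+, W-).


Step 1: Drop any zero differences (none here) and take |d_i|.
|d| = [1, 4, 5, 3, 8, 1]
Step 2: Midrank |d_i| (ties get averaged ranks).
ranks: |1|->1.5, |4|->4, |5|->5, |3|->3, |8|->6, |1|->1.5
Step 3: Attach original signs; sum ranks with positive sign and with negative sign.
W+ = 1.5 = 1.5
W- = 1.5 + 4 + 5 + 3 + 6 = 19.5
(Check: W+ + W- = 21 should equal n(n+1)/2 = 21.)
Step 4: Test statistic W = min(W+, W-) = 1.5.
Step 5: Ties in |d|, so use the tie-corrected normal approximation.
        E[W] = n(n+1)/4 = 6*7/4 = 10.5.
        Tie groups: |d|=1 (t=2); sum(t^3 - t) = 6.
        Var[W] = n(n+1)(2n+1)/24 - sum(t^3-t)/48 = 546/24 - 6/48 = 22.625.
        z = (W - E[W]) / sqrt(Var[W]) = (1.5 - 10.5) / 4.7566 = -1.8921.
        Two-sided p = 2*Phi(z) = 0.058475.
Step 6: alpha = 0.05. fail to reject H0.

W+ = 1.5, W- = 19.5, W = min = 1.5, p = 0.058475, fail to reject H0.


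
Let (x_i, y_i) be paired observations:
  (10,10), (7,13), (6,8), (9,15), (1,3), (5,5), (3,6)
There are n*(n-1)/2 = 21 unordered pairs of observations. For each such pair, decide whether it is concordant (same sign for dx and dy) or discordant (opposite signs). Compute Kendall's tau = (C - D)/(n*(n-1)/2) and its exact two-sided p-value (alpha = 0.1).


Step 1: Enumerate the 21 unordered pairs (i,j) with i<j and classify each by sign(x_j-x_i) * sign(y_j-y_i).
  (1,2):dx=-3,dy=+3->D; (1,3):dx=-4,dy=-2->C; (1,4):dx=-1,dy=+5->D; (1,5):dx=-9,dy=-7->C
  (1,6):dx=-5,dy=-5->C; (1,7):dx=-7,dy=-4->C; (2,3):dx=-1,dy=-5->C; (2,4):dx=+2,dy=+2->C
  (2,5):dx=-6,dy=-10->C; (2,6):dx=-2,dy=-8->C; (2,7):dx=-4,dy=-7->C; (3,4):dx=+3,dy=+7->C
  (3,5):dx=-5,dy=-5->C; (3,6):dx=-1,dy=-3->C; (3,7):dx=-3,dy=-2->C; (4,5):dx=-8,dy=-12->C
  (4,6):dx=-4,dy=-10->C; (4,7):dx=-6,dy=-9->C; (5,6):dx=+4,dy=+2->C; (5,7):dx=+2,dy=+3->C
  (6,7):dx=-2,dy=+1->D
Step 2: C = 18, D = 3, total pairs = 21.
Step 3: tau = (C - D)/(n(n-1)/2) = (18 - 3)/21 = 0.714286.
Step 4: Exact two-sided p-value (enumerate n! = 5040 permutations of y under H0): p = 0.030159.
Step 5: alpha = 0.1. reject H0.

tau_b = 0.7143 (C=18, D=3), p = 0.030159, reject H0.


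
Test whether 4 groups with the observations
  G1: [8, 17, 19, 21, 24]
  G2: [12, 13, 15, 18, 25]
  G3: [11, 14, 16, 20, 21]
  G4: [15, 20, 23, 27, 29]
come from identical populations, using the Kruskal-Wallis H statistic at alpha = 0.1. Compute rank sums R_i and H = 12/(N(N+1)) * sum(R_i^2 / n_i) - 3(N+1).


Step 1: Combine all N = 20 observations and assign midranks.
sorted (value, group, rank): (8,G1,1), (11,G3,2), (12,G2,3), (13,G2,4), (14,G3,5), (15,G2,6.5), (15,G4,6.5), (16,G3,8), (17,G1,9), (18,G2,10), (19,G1,11), (20,G3,12.5), (20,G4,12.5), (21,G1,14.5), (21,G3,14.5), (23,G4,16), (24,G1,17), (25,G2,18), (27,G4,19), (29,G4,20)
Step 2: Sum ranks within each group.
R_1 = 52.5 (n_1 = 5)
R_2 = 41.5 (n_2 = 5)
R_3 = 42 (n_3 = 5)
R_4 = 74 (n_4 = 5)
Step 3: H = 12/(N(N+1)) * sum(R_i^2/n_i) - 3(N+1)
     = 12/(20*21) * (52.5^2/5 + 41.5^2/5 + 42^2/5 + 74^2/5) - 3*21
     = 0.028571 * 2343.7 - 63
     = 3.962857.
Step 4: Ties present; correction factor C = 1 - 18/(20^3 - 20) = 0.997744. Corrected H = 3.962857 / 0.997744 = 3.971816.
Step 5: Under H0, H ~ chi^2(3); p-value = 0.264524.
Step 6: alpha = 0.1. fail to reject H0.

H = 3.9718, df = 3, p = 0.264524, fail to reject H0.


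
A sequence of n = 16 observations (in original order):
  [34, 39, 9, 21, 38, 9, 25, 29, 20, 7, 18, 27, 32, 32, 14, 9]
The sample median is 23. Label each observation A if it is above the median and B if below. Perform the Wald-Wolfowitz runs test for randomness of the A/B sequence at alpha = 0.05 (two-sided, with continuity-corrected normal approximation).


Step 1: Compute median = 23; label A = above, B = below.
Labels in order: AABBABAABBBAAABB  (n_A = 8, n_B = 8)
Step 2: Count runs R = 8.
Step 3: Under H0 (random ordering), E[R] = 2*n_A*n_B/(n_A+n_B) + 1 = 2*8*8/16 + 1 = 9.0000.
        Var[R] = 2*n_A*n_B*(2*n_A*n_B - n_A - n_B) / ((n_A+n_B)^2 * (n_A+n_B-1)) = 14336/3840 = 3.7333.
        SD[R] = 1.9322.
Step 4: Continuity-corrected z = (R + 0.5 - E[R]) / SD[R] = (8 + 0.5 - 9.0000) / 1.9322 = -0.2588.
Step 5: Two-sided p-value via normal approximation = 2*(1 - Phi(|z|)) = 0.795809.
Step 6: alpha = 0.05. fail to reject H0.

R = 8, z = -0.2588, p = 0.795809, fail to reject H0.


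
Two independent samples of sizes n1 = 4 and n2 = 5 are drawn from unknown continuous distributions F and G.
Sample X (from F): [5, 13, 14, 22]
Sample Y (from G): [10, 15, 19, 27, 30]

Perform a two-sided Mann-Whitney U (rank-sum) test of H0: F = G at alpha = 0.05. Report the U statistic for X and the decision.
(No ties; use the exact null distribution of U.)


Step 1: Combine and sort all 9 observations; assign midranks.
sorted (value, group): (5,X), (10,Y), (13,X), (14,X), (15,Y), (19,Y), (22,X), (27,Y), (30,Y)
ranks: 5->1, 10->2, 13->3, 14->4, 15->5, 19->6, 22->7, 27->8, 30->9
Step 2: Rank sum for X: R1 = 1 + 3 + 4 + 7 = 15.
Step 3: U_X = R1 - n1(n1+1)/2 = 15 - 4*5/2 = 15 - 10 = 5.
       U_Y = n1*n2 - U_X = 20 - 5 = 15.
Step 4: No ties, so the exact null distribution of U (based on enumerating the C(9,4) = 126 equally likely rank assignments) gives the two-sided p-value.
Step 5: p-value = 0.285714; compare to alpha = 0.05. fail to reject H0.

U_X = 5, p = 0.285714, fail to reject H0 at alpha = 0.05.


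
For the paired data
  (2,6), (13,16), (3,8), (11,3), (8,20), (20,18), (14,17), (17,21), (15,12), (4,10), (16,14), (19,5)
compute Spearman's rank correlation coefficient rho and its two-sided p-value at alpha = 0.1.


Step 1: Rank x and y separately (midranks; no ties here).
rank(x): 2->1, 13->6, 3->2, 11->5, 8->4, 20->12, 14->7, 17->10, 15->8, 4->3, 16->9, 19->11
rank(y): 6->3, 16->8, 8->4, 3->1, 20->11, 18->10, 17->9, 21->12, 12->6, 10->5, 14->7, 5->2
Step 2: d_i = R_x(i) - R_y(i); compute d_i^2.
  (1-3)^2=4, (6-8)^2=4, (2-4)^2=4, (5-1)^2=16, (4-11)^2=49, (12-10)^2=4, (7-9)^2=4, (10-12)^2=4, (8-6)^2=4, (3-5)^2=4, (9-7)^2=4, (11-2)^2=81
sum(d^2) = 182.
Step 3: rho = 1 - 6*182 / (12*(12^2 - 1)) = 1 - 1092/1716 = 0.363636.
Step 4: Under H0, t = rho * sqrt((n-2)/(1-rho^2)) = 1.2344 ~ t(10).
Step 5: Two-sided p-value from the t-distribution with 10 df = 0.245265.
Step 6: alpha = 0.1. fail to reject H0.

rho = 0.3636, p = 0.245265, fail to reject H0 at alpha = 0.1.


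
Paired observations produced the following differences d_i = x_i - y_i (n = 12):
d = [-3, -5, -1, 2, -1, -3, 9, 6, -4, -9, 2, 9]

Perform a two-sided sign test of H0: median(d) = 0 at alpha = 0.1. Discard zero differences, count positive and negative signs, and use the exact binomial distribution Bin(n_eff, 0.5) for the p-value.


Step 1: Discard zero differences. Original n = 12; n_eff = number of nonzero differences = 12.
Nonzero differences (with sign): -3, -5, -1, +2, -1, -3, +9, +6, -4, -9, +2, +9
Step 2: Count signs: positive = 5, negative = 7.
Step 3: Under H0: P(positive) = 0.5, so the number of positives S ~ Bin(12, 0.5).
Step 4: Two-sided exact p-value = sum of Bin(12,0.5) probabilities at or below the observed probability = 0.774414.
Step 5: alpha = 0.1. fail to reject H0.

n_eff = 12, pos = 5, neg = 7, p = 0.774414, fail to reject H0.


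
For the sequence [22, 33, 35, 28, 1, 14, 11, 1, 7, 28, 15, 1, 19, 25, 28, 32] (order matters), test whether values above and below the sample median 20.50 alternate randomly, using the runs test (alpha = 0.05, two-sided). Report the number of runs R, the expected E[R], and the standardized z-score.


Step 1: Compute median = 20.50; label A = above, B = below.
Labels in order: AAAABBBBBABBBAAA  (n_A = 8, n_B = 8)
Step 2: Count runs R = 5.
Step 3: Under H0 (random ordering), E[R] = 2*n_A*n_B/(n_A+n_B) + 1 = 2*8*8/16 + 1 = 9.0000.
        Var[R] = 2*n_A*n_B*(2*n_A*n_B - n_A - n_B) / ((n_A+n_B)^2 * (n_A+n_B-1)) = 14336/3840 = 3.7333.
        SD[R] = 1.9322.
Step 4: Continuity-corrected z = (R + 0.5 - E[R]) / SD[R] = (5 + 0.5 - 9.0000) / 1.9322 = -1.8114.
Step 5: Two-sided p-value via normal approximation = 2*(1 - Phi(|z|)) = 0.070076.
Step 6: alpha = 0.05. fail to reject H0.

R = 5, z = -1.8114, p = 0.070076, fail to reject H0.


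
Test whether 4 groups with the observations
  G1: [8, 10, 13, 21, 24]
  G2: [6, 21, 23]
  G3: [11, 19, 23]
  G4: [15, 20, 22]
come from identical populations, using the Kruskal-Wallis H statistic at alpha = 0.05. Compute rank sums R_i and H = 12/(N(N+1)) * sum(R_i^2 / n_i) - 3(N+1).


Step 1: Combine all N = 14 observations and assign midranks.
sorted (value, group, rank): (6,G2,1), (8,G1,2), (10,G1,3), (11,G3,4), (13,G1,5), (15,G4,6), (19,G3,7), (20,G4,8), (21,G1,9.5), (21,G2,9.5), (22,G4,11), (23,G2,12.5), (23,G3,12.5), (24,G1,14)
Step 2: Sum ranks within each group.
R_1 = 33.5 (n_1 = 5)
R_2 = 23 (n_2 = 3)
R_3 = 23.5 (n_3 = 3)
R_4 = 25 (n_4 = 3)
Step 3: H = 12/(N(N+1)) * sum(R_i^2/n_i) - 3(N+1)
     = 12/(14*15) * (33.5^2/5 + 23^2/3 + 23.5^2/3 + 25^2/3) - 3*15
     = 0.057143 * 793.2 - 45
     = 0.325714.
Step 4: Ties present; correction factor C = 1 - 12/(14^3 - 14) = 0.995604. Corrected H = 0.325714 / 0.995604 = 0.327152.
Step 5: Under H0, H ~ chi^2(3); p-value = 0.954844.
Step 6: alpha = 0.05. fail to reject H0.

H = 0.3272, df = 3, p = 0.954844, fail to reject H0.


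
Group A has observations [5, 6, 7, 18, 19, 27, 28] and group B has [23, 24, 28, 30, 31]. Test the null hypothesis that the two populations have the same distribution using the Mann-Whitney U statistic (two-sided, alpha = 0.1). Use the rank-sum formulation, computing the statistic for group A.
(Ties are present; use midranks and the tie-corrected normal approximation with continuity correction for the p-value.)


Step 1: Combine and sort all 12 observations; assign midranks.
sorted (value, group): (5,X), (6,X), (7,X), (18,X), (19,X), (23,Y), (24,Y), (27,X), (28,X), (28,Y), (30,Y), (31,Y)
ranks: 5->1, 6->2, 7->3, 18->4, 19->5, 23->6, 24->7, 27->8, 28->9.5, 28->9.5, 30->11, 31->12
Step 2: Rank sum for X: R1 = 1 + 2 + 3 + 4 + 5 + 8 + 9.5 = 32.5.
Step 3: U_X = R1 - n1(n1+1)/2 = 32.5 - 7*8/2 = 32.5 - 28 = 4.5.
       U_Y = n1*n2 - U_X = 35 - 4.5 = 30.5.
Step 4: Ties are present, so use the tie-corrected normal approximation (with continuity correction) for the p-value.
Step 5: p-value = 0.041997; compare to alpha = 0.1. reject H0.

U_X = 4.5, p = 0.041997, reject H0 at alpha = 0.1.


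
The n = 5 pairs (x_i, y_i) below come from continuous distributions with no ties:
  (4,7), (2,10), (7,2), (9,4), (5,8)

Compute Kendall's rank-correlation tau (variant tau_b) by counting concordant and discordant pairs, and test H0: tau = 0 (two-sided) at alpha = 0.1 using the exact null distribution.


Step 1: Enumerate the 10 unordered pairs (i,j) with i<j and classify each by sign(x_j-x_i) * sign(y_j-y_i).
  (1,2):dx=-2,dy=+3->D; (1,3):dx=+3,dy=-5->D; (1,4):dx=+5,dy=-3->D; (1,5):dx=+1,dy=+1->C
  (2,3):dx=+5,dy=-8->D; (2,4):dx=+7,dy=-6->D; (2,5):dx=+3,dy=-2->D; (3,4):dx=+2,dy=+2->C
  (3,5):dx=-2,dy=+6->D; (4,5):dx=-4,dy=+4->D
Step 2: C = 2, D = 8, total pairs = 10.
Step 3: tau = (C - D)/(n(n-1)/2) = (2 - 8)/10 = -0.600000.
Step 4: Exact two-sided p-value (enumerate n! = 120 permutations of y under H0): p = 0.233333.
Step 5: alpha = 0.1. fail to reject H0.

tau_b = -0.6000 (C=2, D=8), p = 0.233333, fail to reject H0.


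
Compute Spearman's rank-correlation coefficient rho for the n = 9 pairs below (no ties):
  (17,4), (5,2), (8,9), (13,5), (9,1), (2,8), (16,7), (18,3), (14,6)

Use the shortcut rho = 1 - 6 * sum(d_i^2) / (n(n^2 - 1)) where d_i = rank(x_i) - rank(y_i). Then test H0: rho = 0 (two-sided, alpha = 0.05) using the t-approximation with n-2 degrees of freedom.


Step 1: Rank x and y separately (midranks; no ties here).
rank(x): 17->8, 5->2, 8->3, 13->5, 9->4, 2->1, 16->7, 18->9, 14->6
rank(y): 4->4, 2->2, 9->9, 5->5, 1->1, 8->8, 7->7, 3->3, 6->6
Step 2: d_i = R_x(i) - R_y(i); compute d_i^2.
  (8-4)^2=16, (2-2)^2=0, (3-9)^2=36, (5-5)^2=0, (4-1)^2=9, (1-8)^2=49, (7-7)^2=0, (9-3)^2=36, (6-6)^2=0
sum(d^2) = 146.
Step 3: rho = 1 - 6*146 / (9*(9^2 - 1)) = 1 - 876/720 = -0.216667.
Step 4: Under H0, t = rho * sqrt((n-2)/(1-rho^2)) = -0.5872 ~ t(7).
Step 5: Two-sided p-value from the t-distribution with 7 df = 0.575515.
Step 6: alpha = 0.05. fail to reject H0.

rho = -0.2167, p = 0.575515, fail to reject H0 at alpha = 0.05.


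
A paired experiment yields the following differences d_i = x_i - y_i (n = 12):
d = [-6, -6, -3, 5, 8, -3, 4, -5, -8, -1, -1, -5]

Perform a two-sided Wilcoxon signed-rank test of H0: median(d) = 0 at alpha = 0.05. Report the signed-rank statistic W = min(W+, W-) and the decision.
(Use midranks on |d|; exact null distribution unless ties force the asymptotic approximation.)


Step 1: Drop any zero differences (none here) and take |d_i|.
|d| = [6, 6, 3, 5, 8, 3, 4, 5, 8, 1, 1, 5]
Step 2: Midrank |d_i| (ties get averaged ranks).
ranks: |6|->9.5, |6|->9.5, |3|->3.5, |5|->7, |8|->11.5, |3|->3.5, |4|->5, |5|->7, |8|->11.5, |1|->1.5, |1|->1.5, |5|->7
Step 3: Attach original signs; sum ranks with positive sign and with negative sign.
W+ = 7 + 11.5 + 5 = 23.5
W- = 9.5 + 9.5 + 3.5 + 3.5 + 7 + 11.5 + 1.5 + 1.5 + 7 = 54.5
(Check: W+ + W- = 78 should equal n(n+1)/2 = 78.)
Step 4: Test statistic W = min(W+, W-) = 23.5.
Step 5: Ties in |d|, so use the tie-corrected normal approximation.
        E[W] = n(n+1)/4 = 12*13/4 = 39.
        Tie groups: |d|=1 (t=2), |d|=3 (t=2), |d|=5 (t=3), |d|=6 (t=2), |d|=8 (t=2); sum(t^3 - t) = 48.
        Var[W] = n(n+1)(2n+1)/24 - sum(t^3-t)/48 = 3900/24 - 48/48 = 161.5.
        z = (W - E[W]) / sqrt(Var[W]) = (23.5 - 39) / 12.7083 = -1.2197.
        Two-sided p = 2*Phi(z) = 0.222587.
Step 6: alpha = 0.05. fail to reject H0.

W+ = 23.5, W- = 54.5, W = min = 23.5, p = 0.222587, fail to reject H0.


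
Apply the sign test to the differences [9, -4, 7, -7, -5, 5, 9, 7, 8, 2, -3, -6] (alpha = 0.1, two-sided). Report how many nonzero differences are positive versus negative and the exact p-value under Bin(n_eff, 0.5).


Step 1: Discard zero differences. Original n = 12; n_eff = number of nonzero differences = 12.
Nonzero differences (with sign): +9, -4, +7, -7, -5, +5, +9, +7, +8, +2, -3, -6
Step 2: Count signs: positive = 7, negative = 5.
Step 3: Under H0: P(positive) = 0.5, so the number of positives S ~ Bin(12, 0.5).
Step 4: Two-sided exact p-value = sum of Bin(12,0.5) probabilities at or below the observed probability = 0.774414.
Step 5: alpha = 0.1. fail to reject H0.

n_eff = 12, pos = 7, neg = 5, p = 0.774414, fail to reject H0.


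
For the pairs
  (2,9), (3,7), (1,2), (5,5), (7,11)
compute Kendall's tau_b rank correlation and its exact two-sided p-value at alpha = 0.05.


Step 1: Enumerate the 10 unordered pairs (i,j) with i<j and classify each by sign(x_j-x_i) * sign(y_j-y_i).
  (1,2):dx=+1,dy=-2->D; (1,3):dx=-1,dy=-7->C; (1,4):dx=+3,dy=-4->D; (1,5):dx=+5,dy=+2->C
  (2,3):dx=-2,dy=-5->C; (2,4):dx=+2,dy=-2->D; (2,5):dx=+4,dy=+4->C; (3,4):dx=+4,dy=+3->C
  (3,5):dx=+6,dy=+9->C; (4,5):dx=+2,dy=+6->C
Step 2: C = 7, D = 3, total pairs = 10.
Step 3: tau = (C - D)/(n(n-1)/2) = (7 - 3)/10 = 0.400000.
Step 4: Exact two-sided p-value (enumerate n! = 120 permutations of y under H0): p = 0.483333.
Step 5: alpha = 0.05. fail to reject H0.

tau_b = 0.4000 (C=7, D=3), p = 0.483333, fail to reject H0.


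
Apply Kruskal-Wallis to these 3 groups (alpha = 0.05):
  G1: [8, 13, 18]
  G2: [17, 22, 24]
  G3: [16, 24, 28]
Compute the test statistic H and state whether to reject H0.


Step 1: Combine all N = 9 observations and assign midranks.
sorted (value, group, rank): (8,G1,1), (13,G1,2), (16,G3,3), (17,G2,4), (18,G1,5), (22,G2,6), (24,G2,7.5), (24,G3,7.5), (28,G3,9)
Step 2: Sum ranks within each group.
R_1 = 8 (n_1 = 3)
R_2 = 17.5 (n_2 = 3)
R_3 = 19.5 (n_3 = 3)
Step 3: H = 12/(N(N+1)) * sum(R_i^2/n_i) - 3(N+1)
     = 12/(9*10) * (8^2/3 + 17.5^2/3 + 19.5^2/3) - 3*10
     = 0.133333 * 250.167 - 30
     = 3.355556.
Step 4: Ties present; correction factor C = 1 - 6/(9^3 - 9) = 0.991667. Corrected H = 3.355556 / 0.991667 = 3.383754.
Step 5: Under H0, H ~ chi^2(2); p-value = 0.184174.
Step 6: alpha = 0.05. fail to reject H0.

H = 3.3838, df = 2, p = 0.184174, fail to reject H0.


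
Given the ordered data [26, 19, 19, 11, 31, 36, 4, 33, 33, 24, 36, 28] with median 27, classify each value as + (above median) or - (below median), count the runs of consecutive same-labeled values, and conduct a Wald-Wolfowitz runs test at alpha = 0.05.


Step 1: Compute median = 27; label A = above, B = below.
Labels in order: BBBBAABAABAA  (n_A = 6, n_B = 6)
Step 2: Count runs R = 6.
Step 3: Under H0 (random ordering), E[R] = 2*n_A*n_B/(n_A+n_B) + 1 = 2*6*6/12 + 1 = 7.0000.
        Var[R] = 2*n_A*n_B*(2*n_A*n_B - n_A - n_B) / ((n_A+n_B)^2 * (n_A+n_B-1)) = 4320/1584 = 2.7273.
        SD[R] = 1.6514.
Step 4: Continuity-corrected z = (R + 0.5 - E[R]) / SD[R] = (6 + 0.5 - 7.0000) / 1.6514 = -0.3028.
Step 5: Two-sided p-value via normal approximation = 2*(1 - Phi(|z|)) = 0.762069.
Step 6: alpha = 0.05. fail to reject H0.

R = 6, z = -0.3028, p = 0.762069, fail to reject H0.


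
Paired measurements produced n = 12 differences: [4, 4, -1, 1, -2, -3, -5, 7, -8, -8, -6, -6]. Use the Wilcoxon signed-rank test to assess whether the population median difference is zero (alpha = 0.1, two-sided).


Step 1: Drop any zero differences (none here) and take |d_i|.
|d| = [4, 4, 1, 1, 2, 3, 5, 7, 8, 8, 6, 6]
Step 2: Midrank |d_i| (ties get averaged ranks).
ranks: |4|->5.5, |4|->5.5, |1|->1.5, |1|->1.5, |2|->3, |3|->4, |5|->7, |7|->10, |8|->11.5, |8|->11.5, |6|->8.5, |6|->8.5
Step 3: Attach original signs; sum ranks with positive sign and with negative sign.
W+ = 5.5 + 5.5 + 1.5 + 10 = 22.5
W- = 1.5 + 3 + 4 + 7 + 11.5 + 11.5 + 8.5 + 8.5 = 55.5
(Check: W+ + W- = 78 should equal n(n+1)/2 = 78.)
Step 4: Test statistic W = min(W+, W-) = 22.5.
Step 5: Ties in |d|, so use the tie-corrected normal approximation.
        E[W] = n(n+1)/4 = 12*13/4 = 39.
        Tie groups: |d|=1 (t=2), |d|=4 (t=2), |d|=6 (t=2), |d|=8 (t=2); sum(t^3 - t) = 24.
        Var[W] = n(n+1)(2n+1)/24 - sum(t^3-t)/48 = 3900/24 - 24/48 = 162.
        z = (W - E[W]) / sqrt(Var[W]) = (22.5 - 39) / 12.7279 = -1.2964.
        Two-sided p = 2*Phi(z) = 0.194851.
Step 6: alpha = 0.1. fail to reject H0.

W+ = 22.5, W- = 55.5, W = min = 22.5, p = 0.194851, fail to reject H0.


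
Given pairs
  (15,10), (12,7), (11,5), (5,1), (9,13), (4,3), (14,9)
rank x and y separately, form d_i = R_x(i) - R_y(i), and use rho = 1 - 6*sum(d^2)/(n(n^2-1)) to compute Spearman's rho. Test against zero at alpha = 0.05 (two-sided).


Step 1: Rank x and y separately (midranks; no ties here).
rank(x): 15->7, 12->5, 11->4, 5->2, 9->3, 4->1, 14->6
rank(y): 10->6, 7->4, 5->3, 1->1, 13->7, 3->2, 9->5
Step 2: d_i = R_x(i) - R_y(i); compute d_i^2.
  (7-6)^2=1, (5-4)^2=1, (4-3)^2=1, (2-1)^2=1, (3-7)^2=16, (1-2)^2=1, (6-5)^2=1
sum(d^2) = 22.
Step 3: rho = 1 - 6*22 / (7*(7^2 - 1)) = 1 - 132/336 = 0.607143.
Step 4: Under H0, t = rho * sqrt((n-2)/(1-rho^2)) = 1.7086 ~ t(5).
Step 5: Two-sided p-value from the t-distribution with 5 df = 0.148231.
Step 6: alpha = 0.05. fail to reject H0.

rho = 0.6071, p = 0.148231, fail to reject H0 at alpha = 0.05.


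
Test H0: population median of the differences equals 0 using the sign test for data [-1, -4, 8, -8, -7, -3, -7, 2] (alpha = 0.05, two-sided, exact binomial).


Step 1: Discard zero differences. Original n = 8; n_eff = number of nonzero differences = 8.
Nonzero differences (with sign): -1, -4, +8, -8, -7, -3, -7, +2
Step 2: Count signs: positive = 2, negative = 6.
Step 3: Under H0: P(positive) = 0.5, so the number of positives S ~ Bin(8, 0.5).
Step 4: Two-sided exact p-value = sum of Bin(8,0.5) probabilities at or below the observed probability = 0.289062.
Step 5: alpha = 0.05. fail to reject H0.

n_eff = 8, pos = 2, neg = 6, p = 0.289062, fail to reject H0.


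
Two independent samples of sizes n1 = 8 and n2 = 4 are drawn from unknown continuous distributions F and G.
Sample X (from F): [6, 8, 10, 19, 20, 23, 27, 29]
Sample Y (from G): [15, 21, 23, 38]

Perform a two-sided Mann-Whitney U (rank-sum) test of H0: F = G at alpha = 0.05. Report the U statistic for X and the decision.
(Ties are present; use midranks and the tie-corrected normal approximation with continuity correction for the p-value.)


Step 1: Combine and sort all 12 observations; assign midranks.
sorted (value, group): (6,X), (8,X), (10,X), (15,Y), (19,X), (20,X), (21,Y), (23,X), (23,Y), (27,X), (29,X), (38,Y)
ranks: 6->1, 8->2, 10->3, 15->4, 19->5, 20->6, 21->7, 23->8.5, 23->8.5, 27->10, 29->11, 38->12
Step 2: Rank sum for X: R1 = 1 + 2 + 3 + 5 + 6 + 8.5 + 10 + 11 = 46.5.
Step 3: U_X = R1 - n1(n1+1)/2 = 46.5 - 8*9/2 = 46.5 - 36 = 10.5.
       U_Y = n1*n2 - U_X = 32 - 10.5 = 21.5.
Step 4: Ties are present, so use the tie-corrected normal approximation (with continuity correction) for the p-value.
Step 5: p-value = 0.394938; compare to alpha = 0.05. fail to reject H0.

U_X = 10.5, p = 0.394938, fail to reject H0 at alpha = 0.05.


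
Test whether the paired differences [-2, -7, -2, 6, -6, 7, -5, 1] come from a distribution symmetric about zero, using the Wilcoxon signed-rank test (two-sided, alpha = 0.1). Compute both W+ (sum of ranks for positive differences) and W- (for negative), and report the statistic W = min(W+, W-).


Step 1: Drop any zero differences (none here) and take |d_i|.
|d| = [2, 7, 2, 6, 6, 7, 5, 1]
Step 2: Midrank |d_i| (ties get averaged ranks).
ranks: |2|->2.5, |7|->7.5, |2|->2.5, |6|->5.5, |6|->5.5, |7|->7.5, |5|->4, |1|->1
Step 3: Attach original signs; sum ranks with positive sign and with negative sign.
W+ = 5.5 + 7.5 + 1 = 14
W- = 2.5 + 7.5 + 2.5 + 5.5 + 4 = 22
(Check: W+ + W- = 36 should equal n(n+1)/2 = 36.)
Step 4: Test statistic W = min(W+, W-) = 14.
Step 5: Ties in |d|, so use the tie-corrected normal approximation.
        E[W] = n(n+1)/4 = 8*9/4 = 18.
        Tie groups: |d|=2 (t=2), |d|=6 (t=2), |d|=7 (t=2); sum(t^3 - t) = 18.
        Var[W] = n(n+1)(2n+1)/24 - sum(t^3-t)/48 = 1224/24 - 18/48 = 50.625.
        z = (W - E[W]) / sqrt(Var[W]) = (14 - 18) / 7.1151 = -0.5622.
        Two-sided p = 2*Phi(z) = 0.573992.
Step 6: alpha = 0.1. fail to reject H0.

W+ = 14, W- = 22, W = min = 14, p = 0.573992, fail to reject H0.
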